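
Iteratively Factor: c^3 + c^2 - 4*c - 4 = (c + 2)*(c^2 - c - 2) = (c - 2)*(c + 2)*(c + 1)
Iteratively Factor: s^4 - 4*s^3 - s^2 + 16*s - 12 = (s - 3)*(s^3 - s^2 - 4*s + 4) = (s - 3)*(s - 2)*(s^2 + s - 2) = (s - 3)*(s - 2)*(s - 1)*(s + 2)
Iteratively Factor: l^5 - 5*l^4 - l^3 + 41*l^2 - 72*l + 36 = (l - 3)*(l^4 - 2*l^3 - 7*l^2 + 20*l - 12) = (l - 3)*(l - 1)*(l^3 - l^2 - 8*l + 12) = (l - 3)*(l - 2)*(l - 1)*(l^2 + l - 6) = (l - 3)*(l - 2)^2*(l - 1)*(l + 3)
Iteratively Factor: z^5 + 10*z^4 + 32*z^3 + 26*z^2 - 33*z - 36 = (z + 4)*(z^4 + 6*z^3 + 8*z^2 - 6*z - 9) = (z + 1)*(z + 4)*(z^3 + 5*z^2 + 3*z - 9) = (z - 1)*(z + 1)*(z + 4)*(z^2 + 6*z + 9) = (z - 1)*(z + 1)*(z + 3)*(z + 4)*(z + 3)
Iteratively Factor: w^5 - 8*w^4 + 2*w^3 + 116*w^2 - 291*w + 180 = (w - 3)*(w^4 - 5*w^3 - 13*w^2 + 77*w - 60) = (w - 3)^2*(w^3 - 2*w^2 - 19*w + 20) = (w - 5)*(w - 3)^2*(w^2 + 3*w - 4) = (w - 5)*(w - 3)^2*(w + 4)*(w - 1)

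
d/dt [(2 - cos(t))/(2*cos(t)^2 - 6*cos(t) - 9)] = (8*cos(t) - cos(2*t) - 22)*sin(t)/(6*cos(t) - cos(2*t) + 8)^2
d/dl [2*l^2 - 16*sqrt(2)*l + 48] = 4*l - 16*sqrt(2)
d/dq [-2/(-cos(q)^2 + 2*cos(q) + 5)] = 4*(cos(q) - 1)*sin(q)/(sin(q)^2 + 2*cos(q) + 4)^2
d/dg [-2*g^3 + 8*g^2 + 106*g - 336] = -6*g^2 + 16*g + 106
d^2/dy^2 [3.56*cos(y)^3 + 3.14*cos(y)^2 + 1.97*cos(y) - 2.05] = -32.04*cos(y)^3 - 12.56*cos(y)^2 + 19.39*cos(y) + 6.28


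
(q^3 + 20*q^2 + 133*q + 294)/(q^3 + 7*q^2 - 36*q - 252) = (q + 7)/(q - 6)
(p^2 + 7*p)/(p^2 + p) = (p + 7)/(p + 1)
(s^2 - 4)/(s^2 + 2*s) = (s - 2)/s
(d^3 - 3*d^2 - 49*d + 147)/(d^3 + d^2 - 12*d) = (d^2 - 49)/(d*(d + 4))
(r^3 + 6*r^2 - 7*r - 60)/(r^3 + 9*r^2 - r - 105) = (r + 4)/(r + 7)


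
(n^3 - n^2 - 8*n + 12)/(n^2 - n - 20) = (-n^3 + n^2 + 8*n - 12)/(-n^2 + n + 20)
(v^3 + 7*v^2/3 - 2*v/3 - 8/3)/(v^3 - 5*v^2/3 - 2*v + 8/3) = (v + 2)/(v - 2)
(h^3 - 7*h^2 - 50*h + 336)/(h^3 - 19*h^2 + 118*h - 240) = (h + 7)/(h - 5)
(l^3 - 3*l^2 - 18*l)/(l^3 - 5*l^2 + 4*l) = (l^2 - 3*l - 18)/(l^2 - 5*l + 4)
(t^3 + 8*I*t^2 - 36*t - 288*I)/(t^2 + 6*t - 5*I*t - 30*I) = (t^2 + t*(-6 + 8*I) - 48*I)/(t - 5*I)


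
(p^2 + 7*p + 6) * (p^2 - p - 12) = p^4 + 6*p^3 - 13*p^2 - 90*p - 72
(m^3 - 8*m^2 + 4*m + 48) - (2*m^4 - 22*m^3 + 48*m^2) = -2*m^4 + 23*m^3 - 56*m^2 + 4*m + 48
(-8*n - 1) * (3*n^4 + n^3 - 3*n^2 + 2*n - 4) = -24*n^5 - 11*n^4 + 23*n^3 - 13*n^2 + 30*n + 4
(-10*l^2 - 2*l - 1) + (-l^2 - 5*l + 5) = -11*l^2 - 7*l + 4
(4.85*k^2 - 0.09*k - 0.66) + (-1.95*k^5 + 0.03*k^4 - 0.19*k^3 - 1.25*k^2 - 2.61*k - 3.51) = -1.95*k^5 + 0.03*k^4 - 0.19*k^3 + 3.6*k^2 - 2.7*k - 4.17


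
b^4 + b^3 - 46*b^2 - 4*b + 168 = (b - 6)*(b - 2)*(b + 2)*(b + 7)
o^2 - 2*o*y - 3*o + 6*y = (o - 3)*(o - 2*y)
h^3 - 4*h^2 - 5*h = h*(h - 5)*(h + 1)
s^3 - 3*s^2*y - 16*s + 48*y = (s - 4)*(s + 4)*(s - 3*y)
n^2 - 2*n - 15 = (n - 5)*(n + 3)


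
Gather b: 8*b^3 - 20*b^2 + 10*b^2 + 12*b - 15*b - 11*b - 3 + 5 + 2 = 8*b^3 - 10*b^2 - 14*b + 4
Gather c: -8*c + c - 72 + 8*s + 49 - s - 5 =-7*c + 7*s - 28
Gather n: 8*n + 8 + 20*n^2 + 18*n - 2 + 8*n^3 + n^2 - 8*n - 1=8*n^3 + 21*n^2 + 18*n + 5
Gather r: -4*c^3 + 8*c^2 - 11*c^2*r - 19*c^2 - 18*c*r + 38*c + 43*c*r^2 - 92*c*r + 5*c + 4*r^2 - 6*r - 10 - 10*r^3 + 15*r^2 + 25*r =-4*c^3 - 11*c^2 + 43*c - 10*r^3 + r^2*(43*c + 19) + r*(-11*c^2 - 110*c + 19) - 10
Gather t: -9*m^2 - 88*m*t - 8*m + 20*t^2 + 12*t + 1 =-9*m^2 - 8*m + 20*t^2 + t*(12 - 88*m) + 1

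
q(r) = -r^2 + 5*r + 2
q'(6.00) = -7.00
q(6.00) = -4.00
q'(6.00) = -7.00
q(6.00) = -4.00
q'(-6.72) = 18.44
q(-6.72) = -76.76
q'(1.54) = 1.92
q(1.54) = 7.33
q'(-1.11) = 7.22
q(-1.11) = -4.78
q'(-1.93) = 8.86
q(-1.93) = -11.37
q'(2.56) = -0.12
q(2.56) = 8.25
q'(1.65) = 1.70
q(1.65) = 7.53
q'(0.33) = 4.34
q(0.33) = 3.54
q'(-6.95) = 18.90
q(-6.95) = -81.05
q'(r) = 5 - 2*r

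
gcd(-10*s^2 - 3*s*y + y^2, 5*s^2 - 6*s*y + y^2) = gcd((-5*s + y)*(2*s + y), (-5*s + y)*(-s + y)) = -5*s + y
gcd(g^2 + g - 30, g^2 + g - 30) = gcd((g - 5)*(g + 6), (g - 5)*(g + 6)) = g^2 + g - 30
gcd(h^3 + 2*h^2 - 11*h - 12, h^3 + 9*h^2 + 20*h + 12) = h + 1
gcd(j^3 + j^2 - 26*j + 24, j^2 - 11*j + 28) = j - 4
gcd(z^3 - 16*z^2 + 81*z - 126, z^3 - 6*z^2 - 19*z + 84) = z^2 - 10*z + 21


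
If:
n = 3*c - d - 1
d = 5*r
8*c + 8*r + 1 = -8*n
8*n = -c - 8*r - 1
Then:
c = 0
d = -35/32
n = 3/32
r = -7/32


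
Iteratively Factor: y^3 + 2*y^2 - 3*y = (y + 3)*(y^2 - y) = (y - 1)*(y + 3)*(y)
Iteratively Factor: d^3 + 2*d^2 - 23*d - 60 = (d + 4)*(d^2 - 2*d - 15) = (d + 3)*(d + 4)*(d - 5)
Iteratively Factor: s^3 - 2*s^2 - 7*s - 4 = (s + 1)*(s^2 - 3*s - 4) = (s - 4)*(s + 1)*(s + 1)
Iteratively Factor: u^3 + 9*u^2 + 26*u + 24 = (u + 4)*(u^2 + 5*u + 6) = (u + 3)*(u + 4)*(u + 2)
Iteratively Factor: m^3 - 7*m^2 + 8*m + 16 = (m + 1)*(m^2 - 8*m + 16) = (m - 4)*(m + 1)*(m - 4)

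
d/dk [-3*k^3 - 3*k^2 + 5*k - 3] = -9*k^2 - 6*k + 5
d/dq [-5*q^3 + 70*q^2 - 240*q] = -15*q^2 + 140*q - 240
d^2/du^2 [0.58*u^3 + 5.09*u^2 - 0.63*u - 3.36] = 3.48*u + 10.18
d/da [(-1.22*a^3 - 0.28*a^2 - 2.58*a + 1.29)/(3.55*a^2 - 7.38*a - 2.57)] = (-4.331*a^4 + 18.0072*a^3 + 20.6316*a^2 - 7.7198*a + 16.1508)/(12.6025*a^4 - 52.398*a^3 + 36.2174*a^2 + 37.9332*a + 6.6049)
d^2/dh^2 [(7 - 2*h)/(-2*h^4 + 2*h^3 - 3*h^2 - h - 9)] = 2*((2*h - 7)*(8*h^3 - 6*h^2 + 6*h + 1)^2 + (-16*h^3 + 12*h^2 - 12*h - 3*(2*h - 7)*(4*h^2 - 2*h + 1) - 2)*(2*h^4 - 2*h^3 + 3*h^2 + h + 9))/(2*h^4 - 2*h^3 + 3*h^2 + h + 9)^3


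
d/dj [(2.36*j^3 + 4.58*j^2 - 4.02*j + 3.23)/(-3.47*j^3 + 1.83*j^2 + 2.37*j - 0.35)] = (-3.5527136788005e-15*j^5 + 20.2114*j^4 - 16.7124*j^3 + 49.3575*j^2 - 15.0278*j - 6.2481)/(12.0409*j^6 - 12.7002*j^5 - 13.0989*j^4 + 11.1032*j^3 + 4.3359*j^2 - 1.659*j + 0.1225)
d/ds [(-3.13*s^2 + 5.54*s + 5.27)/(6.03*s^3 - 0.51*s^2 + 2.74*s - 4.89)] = (18.8739*s^4 - 66.8124*s^3 - 101.0851*s^2 + 35.9868*s - 41.5304)/(36.3609*s^6 - 6.1506*s^5 + 33.3045*s^4 - 61.7682*s^3 + 12.4954*s^2 - 26.7972*s + 23.9121)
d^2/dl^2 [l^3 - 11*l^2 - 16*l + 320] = 6*l - 22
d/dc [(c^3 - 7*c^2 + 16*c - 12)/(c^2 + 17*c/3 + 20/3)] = 3*(3*c^4 + 34*c^3 - 107*c^2 - 208*c + 524)/(9*c^4 + 102*c^3 + 409*c^2 + 680*c + 400)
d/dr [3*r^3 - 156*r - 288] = 9*r^2 - 156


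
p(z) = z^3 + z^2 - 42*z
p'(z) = 3*z^2 + 2*z - 42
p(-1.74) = 70.84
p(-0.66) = 27.87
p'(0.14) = -41.66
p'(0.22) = -41.41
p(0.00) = 0.00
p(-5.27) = 102.75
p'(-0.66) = -42.01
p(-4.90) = 112.16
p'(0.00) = -42.00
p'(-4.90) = 20.23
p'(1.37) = -33.63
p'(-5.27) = 30.78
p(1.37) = -53.09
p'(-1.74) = -36.40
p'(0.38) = -40.81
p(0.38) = -15.76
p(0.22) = -9.18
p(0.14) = -5.86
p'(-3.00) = -21.00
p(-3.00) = 108.00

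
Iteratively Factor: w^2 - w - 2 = (w - 2)*(w + 1)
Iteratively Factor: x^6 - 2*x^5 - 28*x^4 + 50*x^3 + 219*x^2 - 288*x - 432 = (x - 3)*(x^5 + x^4 - 25*x^3 - 25*x^2 + 144*x + 144) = (x - 3)*(x + 1)*(x^4 - 25*x^2 + 144) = (x - 3)^2*(x + 1)*(x^3 + 3*x^2 - 16*x - 48) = (x - 3)^2*(x + 1)*(x + 3)*(x^2 - 16) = (x - 3)^2*(x + 1)*(x + 3)*(x + 4)*(x - 4)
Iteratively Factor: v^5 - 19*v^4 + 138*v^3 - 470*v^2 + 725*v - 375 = (v - 5)*(v^4 - 14*v^3 + 68*v^2 - 130*v + 75) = (v - 5)^2*(v^3 - 9*v^2 + 23*v - 15) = (v - 5)^2*(v - 1)*(v^2 - 8*v + 15) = (v - 5)^3*(v - 1)*(v - 3)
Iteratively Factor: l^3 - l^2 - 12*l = (l - 4)*(l^2 + 3*l) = l*(l - 4)*(l + 3)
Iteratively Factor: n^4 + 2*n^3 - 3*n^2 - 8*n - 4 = (n + 1)*(n^3 + n^2 - 4*n - 4) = (n + 1)*(n + 2)*(n^2 - n - 2) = (n + 1)^2*(n + 2)*(n - 2)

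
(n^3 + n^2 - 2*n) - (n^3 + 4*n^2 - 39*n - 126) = -3*n^2 + 37*n + 126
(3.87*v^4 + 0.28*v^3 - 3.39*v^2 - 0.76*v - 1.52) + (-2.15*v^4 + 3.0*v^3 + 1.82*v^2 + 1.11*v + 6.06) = 1.72*v^4 + 3.28*v^3 - 1.57*v^2 + 0.35*v + 4.54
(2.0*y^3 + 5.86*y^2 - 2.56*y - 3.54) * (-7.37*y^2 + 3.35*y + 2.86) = -14.74*y^5 - 36.4882*y^4 + 44.2182*y^3 + 34.2734*y^2 - 19.1806*y - 10.1244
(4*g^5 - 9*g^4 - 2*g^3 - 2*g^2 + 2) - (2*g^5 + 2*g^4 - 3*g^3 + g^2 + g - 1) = 2*g^5 - 11*g^4 + g^3 - 3*g^2 - g + 3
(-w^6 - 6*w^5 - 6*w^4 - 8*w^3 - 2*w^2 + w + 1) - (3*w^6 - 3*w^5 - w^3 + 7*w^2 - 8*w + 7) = -4*w^6 - 3*w^5 - 6*w^4 - 7*w^3 - 9*w^2 + 9*w - 6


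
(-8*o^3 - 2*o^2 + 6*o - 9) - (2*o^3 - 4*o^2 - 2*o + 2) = -10*o^3 + 2*o^2 + 8*o - 11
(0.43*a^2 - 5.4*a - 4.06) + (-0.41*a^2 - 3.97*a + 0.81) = 0.02*a^2 - 9.37*a - 3.25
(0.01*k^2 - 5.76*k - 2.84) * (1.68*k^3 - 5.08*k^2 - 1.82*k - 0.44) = 0.0168*k^5 - 9.7276*k^4 + 24.4714*k^3 + 24.906*k^2 + 7.7032*k + 1.2496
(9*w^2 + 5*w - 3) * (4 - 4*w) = -36*w^3 + 16*w^2 + 32*w - 12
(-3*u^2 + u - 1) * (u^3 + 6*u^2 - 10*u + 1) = -3*u^5 - 17*u^4 + 35*u^3 - 19*u^2 + 11*u - 1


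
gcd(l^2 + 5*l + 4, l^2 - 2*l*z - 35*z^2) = 1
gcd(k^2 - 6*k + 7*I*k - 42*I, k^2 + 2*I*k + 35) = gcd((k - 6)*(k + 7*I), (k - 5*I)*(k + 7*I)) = k + 7*I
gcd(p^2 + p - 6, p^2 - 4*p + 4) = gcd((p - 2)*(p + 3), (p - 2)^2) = p - 2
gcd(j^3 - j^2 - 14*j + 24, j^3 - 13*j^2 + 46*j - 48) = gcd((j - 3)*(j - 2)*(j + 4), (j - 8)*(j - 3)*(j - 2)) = j^2 - 5*j + 6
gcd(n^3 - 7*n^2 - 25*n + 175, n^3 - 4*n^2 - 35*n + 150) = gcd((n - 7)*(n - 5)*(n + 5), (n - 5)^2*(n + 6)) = n - 5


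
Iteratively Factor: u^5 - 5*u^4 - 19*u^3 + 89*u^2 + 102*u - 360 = (u + 3)*(u^4 - 8*u^3 + 5*u^2 + 74*u - 120) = (u + 3)^2*(u^3 - 11*u^2 + 38*u - 40) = (u - 4)*(u + 3)^2*(u^2 - 7*u + 10) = (u - 5)*(u - 4)*(u + 3)^2*(u - 2)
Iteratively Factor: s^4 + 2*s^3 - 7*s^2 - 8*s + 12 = (s + 2)*(s^3 - 7*s + 6) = (s + 2)*(s + 3)*(s^2 - 3*s + 2) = (s - 1)*(s + 2)*(s + 3)*(s - 2)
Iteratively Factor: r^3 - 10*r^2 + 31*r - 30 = (r - 2)*(r^2 - 8*r + 15) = (r - 3)*(r - 2)*(r - 5)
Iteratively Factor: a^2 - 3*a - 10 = (a + 2)*(a - 5)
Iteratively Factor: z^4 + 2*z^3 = (z + 2)*(z^3) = z*(z + 2)*(z^2) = z^2*(z + 2)*(z)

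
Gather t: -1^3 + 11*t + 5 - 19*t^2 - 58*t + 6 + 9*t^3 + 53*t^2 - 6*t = 9*t^3 + 34*t^2 - 53*t + 10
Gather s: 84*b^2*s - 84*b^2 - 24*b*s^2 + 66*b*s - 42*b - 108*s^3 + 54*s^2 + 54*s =-84*b^2 - 42*b - 108*s^3 + s^2*(54 - 24*b) + s*(84*b^2 + 66*b + 54)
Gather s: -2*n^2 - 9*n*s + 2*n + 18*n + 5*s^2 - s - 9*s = -2*n^2 + 20*n + 5*s^2 + s*(-9*n - 10)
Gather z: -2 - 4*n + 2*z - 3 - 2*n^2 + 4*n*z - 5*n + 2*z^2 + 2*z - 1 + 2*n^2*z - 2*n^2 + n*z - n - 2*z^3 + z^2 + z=-4*n^2 - 10*n - 2*z^3 + 3*z^2 + z*(2*n^2 + 5*n + 5) - 6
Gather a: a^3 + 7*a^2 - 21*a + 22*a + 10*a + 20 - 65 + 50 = a^3 + 7*a^2 + 11*a + 5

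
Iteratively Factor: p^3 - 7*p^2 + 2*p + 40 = (p - 5)*(p^2 - 2*p - 8) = (p - 5)*(p - 4)*(p + 2)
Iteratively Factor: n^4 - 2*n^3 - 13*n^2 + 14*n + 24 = (n + 3)*(n^3 - 5*n^2 + 2*n + 8) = (n - 4)*(n + 3)*(n^2 - n - 2) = (n - 4)*(n - 2)*(n + 3)*(n + 1)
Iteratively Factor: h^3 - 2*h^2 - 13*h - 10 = (h + 1)*(h^2 - 3*h - 10) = (h - 5)*(h + 1)*(h + 2)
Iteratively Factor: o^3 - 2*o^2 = (o - 2)*(o^2) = o*(o - 2)*(o)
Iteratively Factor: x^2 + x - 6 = (x - 2)*(x + 3)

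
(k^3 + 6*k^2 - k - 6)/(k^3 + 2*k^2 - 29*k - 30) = (k - 1)/(k - 5)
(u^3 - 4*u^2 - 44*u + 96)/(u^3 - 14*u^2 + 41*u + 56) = (u^2 + 4*u - 12)/(u^2 - 6*u - 7)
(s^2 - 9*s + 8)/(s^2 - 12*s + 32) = (s - 1)/(s - 4)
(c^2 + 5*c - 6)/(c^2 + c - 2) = (c + 6)/(c + 2)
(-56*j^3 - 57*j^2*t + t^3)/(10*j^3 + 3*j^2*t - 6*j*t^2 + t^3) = (-56*j^2 - j*t + t^2)/(10*j^2 - 7*j*t + t^2)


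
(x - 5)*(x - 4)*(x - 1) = x^3 - 10*x^2 + 29*x - 20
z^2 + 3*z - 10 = (z - 2)*(z + 5)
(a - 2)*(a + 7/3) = a^2 + a/3 - 14/3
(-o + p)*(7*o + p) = -7*o^2 + 6*o*p + p^2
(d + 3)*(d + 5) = d^2 + 8*d + 15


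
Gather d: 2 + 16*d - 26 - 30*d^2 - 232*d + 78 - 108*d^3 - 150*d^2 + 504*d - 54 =-108*d^3 - 180*d^2 + 288*d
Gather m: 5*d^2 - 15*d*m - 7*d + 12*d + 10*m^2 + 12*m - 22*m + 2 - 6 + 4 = 5*d^2 + 5*d + 10*m^2 + m*(-15*d - 10)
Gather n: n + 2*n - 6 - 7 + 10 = 3*n - 3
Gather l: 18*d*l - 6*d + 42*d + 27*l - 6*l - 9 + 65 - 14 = 36*d + l*(18*d + 21) + 42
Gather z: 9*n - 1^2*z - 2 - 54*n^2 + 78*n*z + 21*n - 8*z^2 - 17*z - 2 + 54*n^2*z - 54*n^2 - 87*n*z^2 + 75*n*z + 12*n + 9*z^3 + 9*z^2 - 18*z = -108*n^2 + 42*n + 9*z^3 + z^2*(1 - 87*n) + z*(54*n^2 + 153*n - 36) - 4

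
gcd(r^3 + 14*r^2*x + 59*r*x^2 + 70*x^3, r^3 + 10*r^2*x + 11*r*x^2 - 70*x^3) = r^2 + 12*r*x + 35*x^2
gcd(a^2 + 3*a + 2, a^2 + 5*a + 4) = a + 1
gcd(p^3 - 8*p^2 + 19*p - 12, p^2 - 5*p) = 1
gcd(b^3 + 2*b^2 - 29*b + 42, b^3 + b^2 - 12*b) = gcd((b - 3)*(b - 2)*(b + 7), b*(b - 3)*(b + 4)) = b - 3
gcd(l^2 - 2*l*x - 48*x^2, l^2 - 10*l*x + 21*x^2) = 1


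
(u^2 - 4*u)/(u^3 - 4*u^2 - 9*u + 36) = u/(u^2 - 9)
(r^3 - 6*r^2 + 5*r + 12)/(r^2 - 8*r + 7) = (r^3 - 6*r^2 + 5*r + 12)/(r^2 - 8*r + 7)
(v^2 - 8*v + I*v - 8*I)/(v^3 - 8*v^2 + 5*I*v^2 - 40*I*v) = (v + I)/(v*(v + 5*I))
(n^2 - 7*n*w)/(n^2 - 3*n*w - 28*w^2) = n/(n + 4*w)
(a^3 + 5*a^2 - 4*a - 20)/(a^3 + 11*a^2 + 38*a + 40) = (a - 2)/(a + 4)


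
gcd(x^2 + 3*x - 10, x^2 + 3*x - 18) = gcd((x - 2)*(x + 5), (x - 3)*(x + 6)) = 1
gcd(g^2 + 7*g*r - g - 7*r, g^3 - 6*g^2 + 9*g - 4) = g - 1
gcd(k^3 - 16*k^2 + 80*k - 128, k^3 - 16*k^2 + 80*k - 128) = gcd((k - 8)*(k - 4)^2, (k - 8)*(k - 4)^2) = k^3 - 16*k^2 + 80*k - 128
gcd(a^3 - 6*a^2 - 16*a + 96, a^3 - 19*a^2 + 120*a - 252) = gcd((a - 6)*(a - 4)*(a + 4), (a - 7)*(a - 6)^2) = a - 6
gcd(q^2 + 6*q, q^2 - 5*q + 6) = 1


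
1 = 1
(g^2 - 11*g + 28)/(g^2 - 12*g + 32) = (g - 7)/(g - 8)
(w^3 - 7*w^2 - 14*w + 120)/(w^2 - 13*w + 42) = (w^2 - w - 20)/(w - 7)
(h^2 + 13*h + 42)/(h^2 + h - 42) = (h + 6)/(h - 6)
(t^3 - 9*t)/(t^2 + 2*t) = (t^2 - 9)/(t + 2)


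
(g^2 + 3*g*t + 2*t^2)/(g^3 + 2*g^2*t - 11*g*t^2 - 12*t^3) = (-g - 2*t)/(-g^2 - g*t + 12*t^2)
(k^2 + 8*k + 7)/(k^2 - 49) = (k + 1)/(k - 7)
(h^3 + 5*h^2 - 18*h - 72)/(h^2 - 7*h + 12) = (h^2 + 9*h + 18)/(h - 3)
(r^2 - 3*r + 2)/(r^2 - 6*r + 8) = (r - 1)/(r - 4)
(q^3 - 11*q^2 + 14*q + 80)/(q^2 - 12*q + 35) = (q^2 - 6*q - 16)/(q - 7)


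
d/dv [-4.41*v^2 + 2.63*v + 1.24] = 2.63 - 8.82*v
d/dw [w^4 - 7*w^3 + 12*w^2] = w*(4*w^2 - 21*w + 24)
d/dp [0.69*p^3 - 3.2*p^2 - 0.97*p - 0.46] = 2.07*p^2 - 6.4*p - 0.97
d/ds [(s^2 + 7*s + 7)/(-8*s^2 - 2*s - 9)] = (54*s^2 + 94*s - 49)/(64*s^4 + 32*s^3 + 148*s^2 + 36*s + 81)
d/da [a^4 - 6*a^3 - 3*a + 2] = 4*a^3 - 18*a^2 - 3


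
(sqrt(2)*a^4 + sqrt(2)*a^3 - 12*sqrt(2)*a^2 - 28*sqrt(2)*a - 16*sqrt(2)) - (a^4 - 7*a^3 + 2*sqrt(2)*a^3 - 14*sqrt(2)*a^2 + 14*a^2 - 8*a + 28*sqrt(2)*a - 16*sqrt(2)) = -a^4 + sqrt(2)*a^4 - sqrt(2)*a^3 + 7*a^3 - 14*a^2 + 2*sqrt(2)*a^2 - 56*sqrt(2)*a + 8*a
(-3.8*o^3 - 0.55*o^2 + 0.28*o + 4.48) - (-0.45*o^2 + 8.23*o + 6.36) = -3.8*o^3 - 0.1*o^2 - 7.95*o - 1.88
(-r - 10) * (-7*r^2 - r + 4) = 7*r^3 + 71*r^2 + 6*r - 40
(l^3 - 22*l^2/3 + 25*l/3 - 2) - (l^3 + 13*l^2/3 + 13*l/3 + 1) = -35*l^2/3 + 4*l - 3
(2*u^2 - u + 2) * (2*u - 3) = 4*u^3 - 8*u^2 + 7*u - 6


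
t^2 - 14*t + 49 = (t - 7)^2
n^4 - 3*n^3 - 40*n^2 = n^2*(n - 8)*(n + 5)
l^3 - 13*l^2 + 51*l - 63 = (l - 7)*(l - 3)^2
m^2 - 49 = (m - 7)*(m + 7)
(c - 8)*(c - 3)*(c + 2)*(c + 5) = c^4 - 4*c^3 - 43*c^2 + 58*c + 240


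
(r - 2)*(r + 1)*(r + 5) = r^3 + 4*r^2 - 7*r - 10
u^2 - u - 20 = (u - 5)*(u + 4)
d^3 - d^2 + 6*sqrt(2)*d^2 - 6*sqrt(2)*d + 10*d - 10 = (d - 1)*(d + sqrt(2))*(d + 5*sqrt(2))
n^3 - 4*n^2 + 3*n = n*(n - 3)*(n - 1)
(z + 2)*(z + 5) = z^2 + 7*z + 10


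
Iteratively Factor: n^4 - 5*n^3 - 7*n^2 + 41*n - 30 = (n - 1)*(n^3 - 4*n^2 - 11*n + 30) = (n - 5)*(n - 1)*(n^2 + n - 6) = (n - 5)*(n - 1)*(n + 3)*(n - 2)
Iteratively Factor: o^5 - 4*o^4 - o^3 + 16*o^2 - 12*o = (o - 2)*(o^4 - 2*o^3 - 5*o^2 + 6*o) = (o - 2)*(o + 2)*(o^3 - 4*o^2 + 3*o) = (o - 2)*(o - 1)*(o + 2)*(o^2 - 3*o) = (o - 3)*(o - 2)*(o - 1)*(o + 2)*(o)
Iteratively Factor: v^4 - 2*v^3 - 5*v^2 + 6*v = (v - 3)*(v^3 + v^2 - 2*v) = v*(v - 3)*(v^2 + v - 2) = v*(v - 3)*(v - 1)*(v + 2)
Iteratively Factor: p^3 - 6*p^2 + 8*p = (p - 2)*(p^2 - 4*p) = p*(p - 2)*(p - 4)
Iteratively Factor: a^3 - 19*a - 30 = (a - 5)*(a^2 + 5*a + 6) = (a - 5)*(a + 3)*(a + 2)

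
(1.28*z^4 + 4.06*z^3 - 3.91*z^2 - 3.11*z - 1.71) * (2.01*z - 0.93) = 2.5728*z^5 + 6.9702*z^4 - 11.6349*z^3 - 2.6148*z^2 - 0.5448*z + 1.5903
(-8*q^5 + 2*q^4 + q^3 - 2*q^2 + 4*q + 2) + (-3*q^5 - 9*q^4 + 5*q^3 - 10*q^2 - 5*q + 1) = -11*q^5 - 7*q^4 + 6*q^3 - 12*q^2 - q + 3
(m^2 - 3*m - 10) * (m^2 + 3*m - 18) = m^4 - 37*m^2 + 24*m + 180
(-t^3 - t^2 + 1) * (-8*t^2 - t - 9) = 8*t^5 + 9*t^4 + 10*t^3 + t^2 - t - 9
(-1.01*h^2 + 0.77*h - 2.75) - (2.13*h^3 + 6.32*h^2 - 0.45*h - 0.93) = -2.13*h^3 - 7.33*h^2 + 1.22*h - 1.82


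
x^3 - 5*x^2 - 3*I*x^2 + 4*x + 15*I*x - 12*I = (x - 4)*(x - 1)*(x - 3*I)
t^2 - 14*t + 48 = (t - 8)*(t - 6)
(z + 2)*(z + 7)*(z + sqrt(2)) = z^3 + sqrt(2)*z^2 + 9*z^2 + 9*sqrt(2)*z + 14*z + 14*sqrt(2)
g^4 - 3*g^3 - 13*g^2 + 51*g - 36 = (g - 3)^2*(g - 1)*(g + 4)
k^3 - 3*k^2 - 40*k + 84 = (k - 7)*(k - 2)*(k + 6)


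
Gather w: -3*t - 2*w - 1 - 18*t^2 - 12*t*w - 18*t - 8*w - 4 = -18*t^2 - 21*t + w*(-12*t - 10) - 5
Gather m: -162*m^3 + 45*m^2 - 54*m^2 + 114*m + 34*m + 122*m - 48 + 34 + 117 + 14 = -162*m^3 - 9*m^2 + 270*m + 117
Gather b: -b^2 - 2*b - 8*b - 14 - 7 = -b^2 - 10*b - 21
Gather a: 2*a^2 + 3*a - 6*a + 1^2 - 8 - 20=2*a^2 - 3*a - 27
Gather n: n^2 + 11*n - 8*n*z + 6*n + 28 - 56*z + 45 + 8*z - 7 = n^2 + n*(17 - 8*z) - 48*z + 66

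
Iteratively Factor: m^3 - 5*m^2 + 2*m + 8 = (m - 2)*(m^2 - 3*m - 4) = (m - 2)*(m + 1)*(m - 4)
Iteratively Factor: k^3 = (k)*(k^2) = k^2*(k)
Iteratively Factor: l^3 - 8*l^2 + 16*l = (l - 4)*(l^2 - 4*l) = l*(l - 4)*(l - 4)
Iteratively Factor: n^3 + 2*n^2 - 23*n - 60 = (n + 4)*(n^2 - 2*n - 15) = (n - 5)*(n + 4)*(n + 3)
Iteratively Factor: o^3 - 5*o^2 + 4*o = (o - 4)*(o^2 - o) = o*(o - 4)*(o - 1)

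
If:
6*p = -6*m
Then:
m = -p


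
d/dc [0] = 0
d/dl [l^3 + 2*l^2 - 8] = l*(3*l + 4)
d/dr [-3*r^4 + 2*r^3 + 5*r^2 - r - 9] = -12*r^3 + 6*r^2 + 10*r - 1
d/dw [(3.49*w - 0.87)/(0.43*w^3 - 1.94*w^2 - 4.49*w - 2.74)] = (-3.0014*w^3 + 7.8929*w^2 - 3.3756*w - 13.4689)/(0.1849*w^6 - 1.6684*w^5 - 0.0978000000000003*w^4 + 15.0648*w^3 + 30.7913*w^2 + 24.6052*w + 7.5076)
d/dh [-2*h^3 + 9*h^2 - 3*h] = -6*h^2 + 18*h - 3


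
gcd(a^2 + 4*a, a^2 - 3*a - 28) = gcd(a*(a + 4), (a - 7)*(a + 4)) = a + 4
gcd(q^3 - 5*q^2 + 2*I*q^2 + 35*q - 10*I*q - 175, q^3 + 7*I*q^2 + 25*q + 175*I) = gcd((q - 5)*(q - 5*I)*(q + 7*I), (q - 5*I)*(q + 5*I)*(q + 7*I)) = q^2 + 2*I*q + 35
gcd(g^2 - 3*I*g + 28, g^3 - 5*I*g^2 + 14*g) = g - 7*I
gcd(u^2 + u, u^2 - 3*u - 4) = u + 1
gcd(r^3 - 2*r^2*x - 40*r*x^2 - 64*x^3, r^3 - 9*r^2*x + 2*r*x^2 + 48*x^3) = -r^2 + 6*r*x + 16*x^2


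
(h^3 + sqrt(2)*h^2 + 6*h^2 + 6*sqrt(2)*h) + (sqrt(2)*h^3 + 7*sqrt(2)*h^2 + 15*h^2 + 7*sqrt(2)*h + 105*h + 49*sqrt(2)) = h^3 + sqrt(2)*h^3 + 8*sqrt(2)*h^2 + 21*h^2 + 13*sqrt(2)*h + 105*h + 49*sqrt(2)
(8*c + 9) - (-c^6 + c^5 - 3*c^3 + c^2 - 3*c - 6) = c^6 - c^5 + 3*c^3 - c^2 + 11*c + 15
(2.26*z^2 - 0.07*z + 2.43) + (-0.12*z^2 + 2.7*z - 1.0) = 2.14*z^2 + 2.63*z + 1.43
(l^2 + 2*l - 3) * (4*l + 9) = 4*l^3 + 17*l^2 + 6*l - 27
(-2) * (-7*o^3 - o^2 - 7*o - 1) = 14*o^3 + 2*o^2 + 14*o + 2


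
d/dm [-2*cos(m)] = 2*sin(m)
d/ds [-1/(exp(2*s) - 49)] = 2*exp(2*s)/(exp(2*s) - 49)^2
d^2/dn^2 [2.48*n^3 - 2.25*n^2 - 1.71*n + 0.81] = 14.88*n - 4.5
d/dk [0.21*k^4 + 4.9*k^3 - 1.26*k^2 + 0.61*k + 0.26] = 0.84*k^3 + 14.7*k^2 - 2.52*k + 0.61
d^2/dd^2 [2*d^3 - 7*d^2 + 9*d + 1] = 12*d - 14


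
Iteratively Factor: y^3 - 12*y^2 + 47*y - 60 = (y - 4)*(y^2 - 8*y + 15) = (y - 4)*(y - 3)*(y - 5)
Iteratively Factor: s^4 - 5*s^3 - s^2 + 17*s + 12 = (s - 3)*(s^3 - 2*s^2 - 7*s - 4) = (s - 3)*(s + 1)*(s^2 - 3*s - 4) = (s - 3)*(s + 1)^2*(s - 4)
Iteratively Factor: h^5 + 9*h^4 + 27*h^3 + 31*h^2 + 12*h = (h + 3)*(h^4 + 6*h^3 + 9*h^2 + 4*h) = (h + 1)*(h + 3)*(h^3 + 5*h^2 + 4*h) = (h + 1)^2*(h + 3)*(h^2 + 4*h) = (h + 1)^2*(h + 3)*(h + 4)*(h)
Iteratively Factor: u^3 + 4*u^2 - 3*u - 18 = (u + 3)*(u^2 + u - 6) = (u + 3)^2*(u - 2)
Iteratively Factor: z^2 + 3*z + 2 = (z + 2)*(z + 1)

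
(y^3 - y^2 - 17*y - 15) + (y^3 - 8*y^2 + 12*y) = 2*y^3 - 9*y^2 - 5*y - 15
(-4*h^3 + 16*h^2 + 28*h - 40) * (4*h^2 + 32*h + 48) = -16*h^5 - 64*h^4 + 432*h^3 + 1504*h^2 + 64*h - 1920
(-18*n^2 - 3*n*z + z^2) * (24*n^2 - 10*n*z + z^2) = -432*n^4 + 108*n^3*z + 36*n^2*z^2 - 13*n*z^3 + z^4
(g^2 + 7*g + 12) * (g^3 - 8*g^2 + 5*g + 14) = g^5 - g^4 - 39*g^3 - 47*g^2 + 158*g + 168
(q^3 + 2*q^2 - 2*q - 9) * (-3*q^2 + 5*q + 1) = -3*q^5 - q^4 + 17*q^3 + 19*q^2 - 47*q - 9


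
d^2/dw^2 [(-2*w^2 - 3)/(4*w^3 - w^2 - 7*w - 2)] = 2*(-32*w^6 - 456*w^4 - 2*w^3 + 255*w^2 - 135*w - 149)/(64*w^9 - 48*w^8 - 324*w^7 + 71*w^6 + 615*w^5 + 183*w^4 - 379*w^3 - 306*w^2 - 84*w - 8)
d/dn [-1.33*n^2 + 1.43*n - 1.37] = 1.43 - 2.66*n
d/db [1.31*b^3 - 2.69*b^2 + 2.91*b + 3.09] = 3.93*b^2 - 5.38*b + 2.91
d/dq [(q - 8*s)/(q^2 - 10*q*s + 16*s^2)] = -1/(q^2 - 4*q*s + 4*s^2)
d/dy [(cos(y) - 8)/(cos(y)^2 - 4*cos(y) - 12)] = (cos(y)^2 - 16*cos(y) + 44)*sin(y)/(sin(y)^2 + 4*cos(y) + 11)^2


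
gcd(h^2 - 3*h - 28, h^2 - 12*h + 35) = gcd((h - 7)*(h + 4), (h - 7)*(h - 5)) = h - 7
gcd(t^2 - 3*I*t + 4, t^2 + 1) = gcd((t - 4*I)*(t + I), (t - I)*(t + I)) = t + I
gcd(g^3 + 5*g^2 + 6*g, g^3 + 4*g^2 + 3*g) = g^2 + 3*g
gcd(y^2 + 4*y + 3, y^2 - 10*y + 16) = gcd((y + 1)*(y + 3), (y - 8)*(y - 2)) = 1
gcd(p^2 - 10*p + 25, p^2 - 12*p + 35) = p - 5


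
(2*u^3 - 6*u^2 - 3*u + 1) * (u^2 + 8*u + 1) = 2*u^5 + 10*u^4 - 49*u^3 - 29*u^2 + 5*u + 1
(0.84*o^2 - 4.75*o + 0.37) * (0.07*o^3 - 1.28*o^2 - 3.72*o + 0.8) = 0.0588*o^5 - 1.4077*o^4 + 2.9811*o^3 + 17.8684*o^2 - 5.1764*o + 0.296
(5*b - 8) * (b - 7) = 5*b^2 - 43*b + 56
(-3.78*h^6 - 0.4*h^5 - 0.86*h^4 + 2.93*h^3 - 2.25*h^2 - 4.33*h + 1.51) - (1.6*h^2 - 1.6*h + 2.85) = -3.78*h^6 - 0.4*h^5 - 0.86*h^4 + 2.93*h^3 - 3.85*h^2 - 2.73*h - 1.34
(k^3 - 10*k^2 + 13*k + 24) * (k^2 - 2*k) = k^5 - 12*k^4 + 33*k^3 - 2*k^2 - 48*k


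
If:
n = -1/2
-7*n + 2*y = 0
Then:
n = -1/2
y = -7/4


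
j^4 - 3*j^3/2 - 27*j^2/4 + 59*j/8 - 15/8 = (j - 3)*(j - 1/2)^2*(j + 5/2)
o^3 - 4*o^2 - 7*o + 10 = (o - 5)*(o - 1)*(o + 2)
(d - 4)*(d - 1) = d^2 - 5*d + 4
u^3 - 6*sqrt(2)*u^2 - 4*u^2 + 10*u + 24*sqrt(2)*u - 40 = (u - 4)*(u - 5*sqrt(2))*(u - sqrt(2))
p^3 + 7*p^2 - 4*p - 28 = (p - 2)*(p + 2)*(p + 7)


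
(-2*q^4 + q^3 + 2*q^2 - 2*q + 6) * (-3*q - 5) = 6*q^5 + 7*q^4 - 11*q^3 - 4*q^2 - 8*q - 30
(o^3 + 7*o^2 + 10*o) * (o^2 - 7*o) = o^5 - 39*o^3 - 70*o^2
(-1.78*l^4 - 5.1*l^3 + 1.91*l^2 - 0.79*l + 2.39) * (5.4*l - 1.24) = -9.612*l^5 - 25.3328*l^4 + 16.638*l^3 - 6.6344*l^2 + 13.8856*l - 2.9636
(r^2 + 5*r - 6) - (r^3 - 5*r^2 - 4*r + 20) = -r^3 + 6*r^2 + 9*r - 26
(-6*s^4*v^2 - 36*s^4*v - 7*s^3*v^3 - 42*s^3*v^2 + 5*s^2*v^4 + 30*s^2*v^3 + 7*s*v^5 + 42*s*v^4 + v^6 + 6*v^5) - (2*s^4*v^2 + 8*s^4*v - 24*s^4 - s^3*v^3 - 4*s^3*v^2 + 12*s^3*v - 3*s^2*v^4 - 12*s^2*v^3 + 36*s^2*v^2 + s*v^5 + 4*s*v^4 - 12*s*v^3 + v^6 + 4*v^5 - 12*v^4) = -8*s^4*v^2 - 44*s^4*v + 24*s^4 - 6*s^3*v^3 - 38*s^3*v^2 - 12*s^3*v + 8*s^2*v^4 + 42*s^2*v^3 - 36*s^2*v^2 + 6*s*v^5 + 38*s*v^4 + 12*s*v^3 + 2*v^5 + 12*v^4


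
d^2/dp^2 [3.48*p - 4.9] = 0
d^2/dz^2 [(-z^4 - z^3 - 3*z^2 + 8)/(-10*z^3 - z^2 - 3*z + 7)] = 2*(261*z^6 + 129*z^5 - 4644*z^4 + 669*z^3 - 450*z^2 - 1605*z + 19)/(1000*z^9 + 300*z^8 + 930*z^7 - 1919*z^6 - 141*z^5 - 1254*z^4 + 1371*z^3 - 42*z^2 + 441*z - 343)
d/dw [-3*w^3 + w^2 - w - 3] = -9*w^2 + 2*w - 1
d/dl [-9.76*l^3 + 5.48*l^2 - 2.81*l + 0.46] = -29.28*l^2 + 10.96*l - 2.81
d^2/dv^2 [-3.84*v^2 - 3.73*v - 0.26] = -7.68000000000000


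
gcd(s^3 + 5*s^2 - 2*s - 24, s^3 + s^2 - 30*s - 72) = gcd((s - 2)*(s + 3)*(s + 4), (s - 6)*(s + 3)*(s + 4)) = s^2 + 7*s + 12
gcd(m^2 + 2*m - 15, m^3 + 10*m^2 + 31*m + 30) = m + 5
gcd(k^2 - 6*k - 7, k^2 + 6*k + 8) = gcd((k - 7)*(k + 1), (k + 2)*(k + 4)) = 1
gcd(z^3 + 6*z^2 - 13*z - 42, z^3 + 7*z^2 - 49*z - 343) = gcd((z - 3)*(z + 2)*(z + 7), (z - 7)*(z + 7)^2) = z + 7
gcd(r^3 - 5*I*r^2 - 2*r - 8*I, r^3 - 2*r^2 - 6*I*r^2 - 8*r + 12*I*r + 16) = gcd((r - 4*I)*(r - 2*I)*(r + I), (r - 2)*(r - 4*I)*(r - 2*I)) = r^2 - 6*I*r - 8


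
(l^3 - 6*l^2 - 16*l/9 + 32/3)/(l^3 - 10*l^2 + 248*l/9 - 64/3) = (3*l + 4)/(3*l - 8)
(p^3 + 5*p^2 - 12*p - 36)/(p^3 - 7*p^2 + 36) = (p + 6)/(p - 6)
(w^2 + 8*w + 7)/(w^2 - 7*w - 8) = (w + 7)/(w - 8)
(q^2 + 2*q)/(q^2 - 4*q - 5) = q*(q + 2)/(q^2 - 4*q - 5)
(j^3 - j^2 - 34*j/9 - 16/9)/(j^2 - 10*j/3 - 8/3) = (3*j^2 - 5*j - 8)/(3*(j - 4))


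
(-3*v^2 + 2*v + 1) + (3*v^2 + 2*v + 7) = 4*v + 8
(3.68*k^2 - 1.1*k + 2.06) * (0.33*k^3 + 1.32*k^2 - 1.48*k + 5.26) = 1.2144*k^5 + 4.4946*k^4 - 6.2186*k^3 + 23.704*k^2 - 8.8348*k + 10.8356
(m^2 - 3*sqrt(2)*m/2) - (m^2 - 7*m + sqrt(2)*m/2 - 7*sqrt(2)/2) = -2*sqrt(2)*m + 7*m + 7*sqrt(2)/2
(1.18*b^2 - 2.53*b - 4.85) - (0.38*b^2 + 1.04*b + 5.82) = 0.8*b^2 - 3.57*b - 10.67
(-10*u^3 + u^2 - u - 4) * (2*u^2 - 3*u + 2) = -20*u^5 + 32*u^4 - 25*u^3 - 3*u^2 + 10*u - 8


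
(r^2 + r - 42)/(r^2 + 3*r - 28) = (r - 6)/(r - 4)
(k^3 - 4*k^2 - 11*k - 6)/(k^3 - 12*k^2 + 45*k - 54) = (k^2 + 2*k + 1)/(k^2 - 6*k + 9)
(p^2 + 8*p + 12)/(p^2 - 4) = (p + 6)/(p - 2)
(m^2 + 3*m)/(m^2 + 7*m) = (m + 3)/(m + 7)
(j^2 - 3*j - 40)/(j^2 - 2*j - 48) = (j + 5)/(j + 6)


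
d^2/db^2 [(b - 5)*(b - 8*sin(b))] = 2*(4*b - 20)*sin(b) - 16*cos(b) + 2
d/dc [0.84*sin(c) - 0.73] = 0.84*cos(c)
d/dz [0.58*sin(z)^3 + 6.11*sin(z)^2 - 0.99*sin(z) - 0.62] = (1.74*sin(z)^2 + 12.22*sin(z) - 0.99)*cos(z)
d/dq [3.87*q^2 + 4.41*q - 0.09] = 7.74*q + 4.41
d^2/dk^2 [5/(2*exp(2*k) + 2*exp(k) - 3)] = 10*(4*(2*exp(k) + 1)^2*exp(k) - (4*exp(k) + 1)*(2*exp(2*k) + 2*exp(k) - 3))*exp(k)/(2*exp(2*k) + 2*exp(k) - 3)^3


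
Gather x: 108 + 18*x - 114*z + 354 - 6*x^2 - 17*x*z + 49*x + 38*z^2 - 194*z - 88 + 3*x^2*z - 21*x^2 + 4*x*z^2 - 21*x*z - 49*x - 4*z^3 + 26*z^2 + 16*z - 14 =x^2*(3*z - 27) + x*(4*z^2 - 38*z + 18) - 4*z^3 + 64*z^2 - 292*z + 360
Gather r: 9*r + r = 10*r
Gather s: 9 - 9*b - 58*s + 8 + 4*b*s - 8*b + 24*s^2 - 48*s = -17*b + 24*s^2 + s*(4*b - 106) + 17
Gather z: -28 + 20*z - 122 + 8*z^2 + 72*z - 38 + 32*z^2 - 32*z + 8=40*z^2 + 60*z - 180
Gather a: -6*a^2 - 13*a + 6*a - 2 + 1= -6*a^2 - 7*a - 1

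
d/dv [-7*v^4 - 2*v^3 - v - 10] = -28*v^3 - 6*v^2 - 1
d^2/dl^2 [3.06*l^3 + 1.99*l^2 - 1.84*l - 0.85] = 18.36*l + 3.98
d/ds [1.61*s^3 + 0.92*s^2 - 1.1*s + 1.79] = 4.83*s^2 + 1.84*s - 1.1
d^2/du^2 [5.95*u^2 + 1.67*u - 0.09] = 11.9000000000000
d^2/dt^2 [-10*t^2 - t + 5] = -20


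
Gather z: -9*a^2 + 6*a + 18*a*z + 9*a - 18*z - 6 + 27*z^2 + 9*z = -9*a^2 + 15*a + 27*z^2 + z*(18*a - 9) - 6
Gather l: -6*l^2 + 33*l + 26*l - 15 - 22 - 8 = -6*l^2 + 59*l - 45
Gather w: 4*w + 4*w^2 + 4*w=4*w^2 + 8*w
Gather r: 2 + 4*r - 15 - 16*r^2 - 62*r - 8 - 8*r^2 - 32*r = -24*r^2 - 90*r - 21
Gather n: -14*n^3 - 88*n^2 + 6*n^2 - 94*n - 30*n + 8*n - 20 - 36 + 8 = -14*n^3 - 82*n^2 - 116*n - 48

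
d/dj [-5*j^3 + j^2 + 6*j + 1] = -15*j^2 + 2*j + 6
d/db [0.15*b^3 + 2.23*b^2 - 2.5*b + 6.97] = 0.45*b^2 + 4.46*b - 2.5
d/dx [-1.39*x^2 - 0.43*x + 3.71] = -2.78*x - 0.43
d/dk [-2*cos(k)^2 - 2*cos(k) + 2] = 2*sin(k) + 2*sin(2*k)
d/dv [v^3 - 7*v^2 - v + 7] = 3*v^2 - 14*v - 1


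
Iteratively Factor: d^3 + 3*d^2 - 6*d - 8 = (d + 1)*(d^2 + 2*d - 8) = (d + 1)*(d + 4)*(d - 2)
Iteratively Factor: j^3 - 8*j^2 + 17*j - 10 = (j - 2)*(j^2 - 6*j + 5) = (j - 2)*(j - 1)*(j - 5)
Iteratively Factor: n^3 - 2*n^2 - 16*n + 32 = (n + 4)*(n^2 - 6*n + 8) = (n - 2)*(n + 4)*(n - 4)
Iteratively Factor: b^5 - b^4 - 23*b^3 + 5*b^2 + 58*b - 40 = (b - 5)*(b^4 + 4*b^3 - 3*b^2 - 10*b + 8) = (b - 5)*(b + 2)*(b^3 + 2*b^2 - 7*b + 4) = (b - 5)*(b - 1)*(b + 2)*(b^2 + 3*b - 4) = (b - 5)*(b - 1)*(b + 2)*(b + 4)*(b - 1)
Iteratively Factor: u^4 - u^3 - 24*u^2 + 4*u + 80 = (u + 4)*(u^3 - 5*u^2 - 4*u + 20) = (u - 5)*(u + 4)*(u^2 - 4) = (u - 5)*(u + 2)*(u + 4)*(u - 2)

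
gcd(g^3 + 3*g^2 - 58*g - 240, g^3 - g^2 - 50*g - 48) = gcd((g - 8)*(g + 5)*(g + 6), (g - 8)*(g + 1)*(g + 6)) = g^2 - 2*g - 48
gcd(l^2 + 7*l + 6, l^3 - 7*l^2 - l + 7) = l + 1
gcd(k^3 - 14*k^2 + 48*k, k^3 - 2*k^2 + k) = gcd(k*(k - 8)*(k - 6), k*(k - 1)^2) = k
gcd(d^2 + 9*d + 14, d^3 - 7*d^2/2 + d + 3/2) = 1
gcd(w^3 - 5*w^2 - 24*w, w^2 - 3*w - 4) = 1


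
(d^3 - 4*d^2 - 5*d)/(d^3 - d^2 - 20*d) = (d + 1)/(d + 4)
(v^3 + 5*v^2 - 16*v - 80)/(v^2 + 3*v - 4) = (v^2 + v - 20)/(v - 1)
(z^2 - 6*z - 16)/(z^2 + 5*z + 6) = (z - 8)/(z + 3)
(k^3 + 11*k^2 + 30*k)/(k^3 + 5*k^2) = (k + 6)/k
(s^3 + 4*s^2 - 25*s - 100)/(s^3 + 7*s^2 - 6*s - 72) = (s^2 - 25)/(s^2 + 3*s - 18)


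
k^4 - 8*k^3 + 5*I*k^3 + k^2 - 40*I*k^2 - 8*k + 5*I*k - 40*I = (k - 8)*(k - I)*(k + I)*(k + 5*I)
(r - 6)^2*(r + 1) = r^3 - 11*r^2 + 24*r + 36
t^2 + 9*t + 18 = (t + 3)*(t + 6)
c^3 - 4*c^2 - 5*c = c*(c - 5)*(c + 1)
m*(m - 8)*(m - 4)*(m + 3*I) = m^4 - 12*m^3 + 3*I*m^3 + 32*m^2 - 36*I*m^2 + 96*I*m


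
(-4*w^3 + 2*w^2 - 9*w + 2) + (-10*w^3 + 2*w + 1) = -14*w^3 + 2*w^2 - 7*w + 3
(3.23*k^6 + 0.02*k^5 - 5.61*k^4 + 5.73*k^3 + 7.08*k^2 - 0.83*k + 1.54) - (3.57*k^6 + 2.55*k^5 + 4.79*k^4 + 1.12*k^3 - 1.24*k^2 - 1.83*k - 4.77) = -0.34*k^6 - 2.53*k^5 - 10.4*k^4 + 4.61*k^3 + 8.32*k^2 + 1.0*k + 6.31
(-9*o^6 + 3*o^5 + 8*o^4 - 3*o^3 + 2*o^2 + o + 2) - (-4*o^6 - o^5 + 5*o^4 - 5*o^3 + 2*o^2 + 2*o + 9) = -5*o^6 + 4*o^5 + 3*o^4 + 2*o^3 - o - 7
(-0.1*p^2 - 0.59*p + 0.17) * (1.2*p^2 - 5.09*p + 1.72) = -0.12*p^4 - 0.199*p^3 + 3.0351*p^2 - 1.8801*p + 0.2924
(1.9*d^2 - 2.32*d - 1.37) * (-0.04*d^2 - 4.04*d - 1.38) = -0.076*d^4 - 7.5832*d^3 + 6.8056*d^2 + 8.7364*d + 1.8906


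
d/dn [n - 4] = 1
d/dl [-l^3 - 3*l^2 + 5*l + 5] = -3*l^2 - 6*l + 5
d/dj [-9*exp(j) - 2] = -9*exp(j)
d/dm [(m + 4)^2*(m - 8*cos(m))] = (m + 4)*(2*m + (m + 4)*(8*sin(m) + 1) - 16*cos(m))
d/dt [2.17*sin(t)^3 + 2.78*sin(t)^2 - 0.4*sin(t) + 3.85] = (6.51*sin(t)^2 + 5.56*sin(t) - 0.4)*cos(t)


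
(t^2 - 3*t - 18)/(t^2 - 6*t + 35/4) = 4*(t^2 - 3*t - 18)/(4*t^2 - 24*t + 35)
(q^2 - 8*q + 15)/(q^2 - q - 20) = (q - 3)/(q + 4)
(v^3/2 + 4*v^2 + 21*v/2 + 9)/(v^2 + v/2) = (v^3 + 8*v^2 + 21*v + 18)/(v*(2*v + 1))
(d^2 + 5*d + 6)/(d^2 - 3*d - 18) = (d + 2)/(d - 6)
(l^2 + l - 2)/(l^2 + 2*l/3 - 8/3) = 3*(l - 1)/(3*l - 4)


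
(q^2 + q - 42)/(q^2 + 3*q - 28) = (q - 6)/(q - 4)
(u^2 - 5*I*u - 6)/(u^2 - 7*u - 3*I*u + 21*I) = (u - 2*I)/(u - 7)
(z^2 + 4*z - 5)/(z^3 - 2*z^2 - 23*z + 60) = (z - 1)/(z^2 - 7*z + 12)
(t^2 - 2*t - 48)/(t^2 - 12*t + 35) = (t^2 - 2*t - 48)/(t^2 - 12*t + 35)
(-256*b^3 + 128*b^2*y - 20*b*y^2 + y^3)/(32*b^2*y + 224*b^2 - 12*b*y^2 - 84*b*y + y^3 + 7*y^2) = (-8*b + y)/(y + 7)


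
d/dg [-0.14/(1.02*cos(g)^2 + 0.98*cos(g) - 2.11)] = -(0.2856*cos(g) + 0.1372)*sin(g)/(1.02*cos(g)^2 + 0.98*cos(g) - 2.11)^2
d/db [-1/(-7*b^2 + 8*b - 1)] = 2*(4 - 7*b)/(7*b^2 - 8*b + 1)^2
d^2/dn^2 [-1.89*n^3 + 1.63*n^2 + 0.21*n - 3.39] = 3.26 - 11.34*n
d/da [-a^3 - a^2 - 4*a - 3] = -3*a^2 - 2*a - 4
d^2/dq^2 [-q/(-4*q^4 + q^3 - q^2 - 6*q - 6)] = 2*(q*(16*q^3 - 3*q^2 + 2*q + 6)^2 + (-16*q^3 + 3*q^2 - q*(24*q^2 - 3*q + 1) - 2*q - 6)*(4*q^4 - q^3 + q^2 + 6*q + 6))/(4*q^4 - q^3 + q^2 + 6*q + 6)^3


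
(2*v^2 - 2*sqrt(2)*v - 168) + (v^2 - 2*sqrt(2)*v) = 3*v^2 - 4*sqrt(2)*v - 168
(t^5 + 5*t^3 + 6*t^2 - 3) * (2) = 2*t^5 + 10*t^3 + 12*t^2 - 6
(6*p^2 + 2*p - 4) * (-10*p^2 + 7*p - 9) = -60*p^4 + 22*p^3 - 46*p + 36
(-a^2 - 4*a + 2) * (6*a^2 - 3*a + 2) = -6*a^4 - 21*a^3 + 22*a^2 - 14*a + 4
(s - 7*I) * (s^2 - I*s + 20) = s^3 - 8*I*s^2 + 13*s - 140*I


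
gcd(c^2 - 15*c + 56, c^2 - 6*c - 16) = c - 8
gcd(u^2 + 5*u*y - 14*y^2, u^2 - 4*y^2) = -u + 2*y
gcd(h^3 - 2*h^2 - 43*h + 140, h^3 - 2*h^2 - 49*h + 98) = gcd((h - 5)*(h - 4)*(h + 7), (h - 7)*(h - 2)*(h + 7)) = h + 7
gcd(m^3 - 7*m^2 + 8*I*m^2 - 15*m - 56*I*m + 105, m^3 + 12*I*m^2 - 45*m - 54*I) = m + 3*I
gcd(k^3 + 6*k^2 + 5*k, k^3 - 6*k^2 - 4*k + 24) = 1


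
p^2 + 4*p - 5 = (p - 1)*(p + 5)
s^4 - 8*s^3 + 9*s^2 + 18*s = s*(s - 6)*(s - 3)*(s + 1)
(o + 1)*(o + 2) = o^2 + 3*o + 2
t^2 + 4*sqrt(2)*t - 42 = (t - 3*sqrt(2))*(t + 7*sqrt(2))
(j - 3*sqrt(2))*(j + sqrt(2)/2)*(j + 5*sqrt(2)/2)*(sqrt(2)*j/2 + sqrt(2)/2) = sqrt(2)*j^4/2 + sqrt(2)*j^3/2 - 31*sqrt(2)*j^2/4 - 31*sqrt(2)*j/4 - 15*j/2 - 15/2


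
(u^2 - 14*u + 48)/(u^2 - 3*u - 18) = (u - 8)/(u + 3)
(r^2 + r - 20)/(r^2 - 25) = (r - 4)/(r - 5)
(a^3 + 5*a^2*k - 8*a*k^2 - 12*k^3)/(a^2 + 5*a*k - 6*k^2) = (a^2 - a*k - 2*k^2)/(a - k)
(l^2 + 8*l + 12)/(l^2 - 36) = (l + 2)/(l - 6)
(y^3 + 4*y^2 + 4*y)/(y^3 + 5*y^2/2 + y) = 2*(y + 2)/(2*y + 1)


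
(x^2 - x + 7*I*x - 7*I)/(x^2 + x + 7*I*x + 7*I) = (x - 1)/(x + 1)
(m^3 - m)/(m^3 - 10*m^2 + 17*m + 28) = m*(m - 1)/(m^2 - 11*m + 28)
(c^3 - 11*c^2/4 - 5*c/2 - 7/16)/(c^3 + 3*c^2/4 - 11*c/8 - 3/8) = (4*c^2 - 12*c - 7)/(2*(2*c^2 + c - 3))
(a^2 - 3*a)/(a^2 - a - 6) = a/(a + 2)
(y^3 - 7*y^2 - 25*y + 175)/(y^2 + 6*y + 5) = (y^2 - 12*y + 35)/(y + 1)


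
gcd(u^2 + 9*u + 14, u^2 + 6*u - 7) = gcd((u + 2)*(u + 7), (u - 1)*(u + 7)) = u + 7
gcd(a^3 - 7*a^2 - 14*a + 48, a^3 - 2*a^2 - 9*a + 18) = a^2 + a - 6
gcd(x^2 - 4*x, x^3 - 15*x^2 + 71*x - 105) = 1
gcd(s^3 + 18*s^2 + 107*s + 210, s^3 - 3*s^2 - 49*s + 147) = s + 7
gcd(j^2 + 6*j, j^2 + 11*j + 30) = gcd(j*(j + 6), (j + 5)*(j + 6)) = j + 6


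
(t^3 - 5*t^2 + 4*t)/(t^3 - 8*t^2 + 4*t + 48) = t*(t - 1)/(t^2 - 4*t - 12)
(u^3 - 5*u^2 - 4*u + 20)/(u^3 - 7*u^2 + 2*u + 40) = (u - 2)/(u - 4)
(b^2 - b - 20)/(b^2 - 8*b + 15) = (b + 4)/(b - 3)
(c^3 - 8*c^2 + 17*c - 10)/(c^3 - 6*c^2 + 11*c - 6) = (c - 5)/(c - 3)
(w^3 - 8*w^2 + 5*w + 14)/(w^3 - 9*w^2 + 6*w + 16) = (w - 7)/(w - 8)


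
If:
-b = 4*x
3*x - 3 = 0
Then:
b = -4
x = 1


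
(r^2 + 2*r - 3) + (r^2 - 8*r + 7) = 2*r^2 - 6*r + 4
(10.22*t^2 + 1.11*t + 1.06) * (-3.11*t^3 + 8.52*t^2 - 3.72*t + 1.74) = -31.7842*t^5 + 83.6223*t^4 - 31.8578*t^3 + 22.6848*t^2 - 2.0118*t + 1.8444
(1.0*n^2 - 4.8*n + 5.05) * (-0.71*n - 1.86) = -0.71*n^3 + 1.548*n^2 + 5.3425*n - 9.393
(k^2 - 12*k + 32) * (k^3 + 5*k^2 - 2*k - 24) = k^5 - 7*k^4 - 30*k^3 + 160*k^2 + 224*k - 768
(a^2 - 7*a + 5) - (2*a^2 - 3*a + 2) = -a^2 - 4*a + 3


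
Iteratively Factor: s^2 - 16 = (s + 4)*(s - 4)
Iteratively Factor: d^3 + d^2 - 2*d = (d - 1)*(d^2 + 2*d) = d*(d - 1)*(d + 2)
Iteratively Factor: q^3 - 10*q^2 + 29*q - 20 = (q - 1)*(q^2 - 9*q + 20) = (q - 4)*(q - 1)*(q - 5)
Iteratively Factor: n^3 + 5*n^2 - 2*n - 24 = (n + 4)*(n^2 + n - 6) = (n + 3)*(n + 4)*(n - 2)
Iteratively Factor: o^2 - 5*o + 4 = (o - 4)*(o - 1)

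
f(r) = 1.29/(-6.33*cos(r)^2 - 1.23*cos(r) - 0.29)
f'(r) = 1.29*(-12.66*sin(r)*cos(r) - 1.23*sin(r))/(-6.33*cos(r)^2 - 1.23*cos(r) - 0.29)^2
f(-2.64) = -0.32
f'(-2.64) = -0.37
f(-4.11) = -0.79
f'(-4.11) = 2.39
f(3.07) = -0.24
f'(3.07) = 0.04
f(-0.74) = -0.28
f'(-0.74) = 0.43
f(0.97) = -0.43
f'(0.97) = -0.99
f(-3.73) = -0.35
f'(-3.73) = 0.50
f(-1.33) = -1.37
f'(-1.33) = 5.98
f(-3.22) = -0.24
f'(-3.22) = 0.04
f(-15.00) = -0.43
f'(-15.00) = -0.78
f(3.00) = -0.24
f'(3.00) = 0.07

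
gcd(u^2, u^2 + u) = u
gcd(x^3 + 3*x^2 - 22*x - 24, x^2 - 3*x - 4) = x^2 - 3*x - 4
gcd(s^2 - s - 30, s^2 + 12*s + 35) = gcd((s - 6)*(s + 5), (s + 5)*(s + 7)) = s + 5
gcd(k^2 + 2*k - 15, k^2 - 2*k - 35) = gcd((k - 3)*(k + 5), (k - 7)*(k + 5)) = k + 5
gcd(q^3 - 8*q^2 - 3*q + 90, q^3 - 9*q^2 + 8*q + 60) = q^2 - 11*q + 30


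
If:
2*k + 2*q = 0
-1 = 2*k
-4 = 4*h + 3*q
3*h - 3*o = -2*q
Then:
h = -11/8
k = -1/2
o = -25/24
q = 1/2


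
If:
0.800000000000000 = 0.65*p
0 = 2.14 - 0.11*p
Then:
No Solution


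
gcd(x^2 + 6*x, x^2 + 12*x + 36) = x + 6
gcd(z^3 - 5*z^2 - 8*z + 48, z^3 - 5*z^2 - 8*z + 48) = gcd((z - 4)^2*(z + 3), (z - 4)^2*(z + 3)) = z^3 - 5*z^2 - 8*z + 48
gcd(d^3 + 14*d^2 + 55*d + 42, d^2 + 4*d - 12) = d + 6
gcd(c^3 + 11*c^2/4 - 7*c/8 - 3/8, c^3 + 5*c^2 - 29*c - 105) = c + 3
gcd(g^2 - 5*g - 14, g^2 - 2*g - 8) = g + 2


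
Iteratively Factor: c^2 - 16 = (c - 4)*(c + 4)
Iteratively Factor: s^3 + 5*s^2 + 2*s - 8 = (s + 4)*(s^2 + s - 2) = (s + 2)*(s + 4)*(s - 1)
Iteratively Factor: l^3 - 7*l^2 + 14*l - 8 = (l - 4)*(l^2 - 3*l + 2) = (l - 4)*(l - 1)*(l - 2)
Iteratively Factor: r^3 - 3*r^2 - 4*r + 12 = (r - 3)*(r^2 - 4) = (r - 3)*(r + 2)*(r - 2)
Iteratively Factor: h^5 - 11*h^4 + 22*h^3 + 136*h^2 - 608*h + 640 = (h - 4)*(h^4 - 7*h^3 - 6*h^2 + 112*h - 160) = (h - 4)*(h - 2)*(h^3 - 5*h^2 - 16*h + 80) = (h - 4)*(h - 2)*(h + 4)*(h^2 - 9*h + 20) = (h - 5)*(h - 4)*(h - 2)*(h + 4)*(h - 4)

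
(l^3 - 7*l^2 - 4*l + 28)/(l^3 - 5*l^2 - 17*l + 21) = (l^2 - 4)/(l^2 + 2*l - 3)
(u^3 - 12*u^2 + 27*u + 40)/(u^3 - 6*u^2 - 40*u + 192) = (u^2 - 4*u - 5)/(u^2 + 2*u - 24)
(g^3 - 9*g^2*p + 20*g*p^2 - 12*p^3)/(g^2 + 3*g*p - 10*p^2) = (g^2 - 7*g*p + 6*p^2)/(g + 5*p)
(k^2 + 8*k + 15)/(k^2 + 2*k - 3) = (k + 5)/(k - 1)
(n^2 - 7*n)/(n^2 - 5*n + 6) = n*(n - 7)/(n^2 - 5*n + 6)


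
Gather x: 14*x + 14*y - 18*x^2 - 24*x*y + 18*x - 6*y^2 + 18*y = -18*x^2 + x*(32 - 24*y) - 6*y^2 + 32*y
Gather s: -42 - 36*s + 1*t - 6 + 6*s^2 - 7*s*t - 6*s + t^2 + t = 6*s^2 + s*(-7*t - 42) + t^2 + 2*t - 48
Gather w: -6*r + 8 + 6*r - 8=0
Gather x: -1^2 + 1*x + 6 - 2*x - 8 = -x - 3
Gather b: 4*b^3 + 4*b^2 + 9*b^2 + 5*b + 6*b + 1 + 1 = 4*b^3 + 13*b^2 + 11*b + 2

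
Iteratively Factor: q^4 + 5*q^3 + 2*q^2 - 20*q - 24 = (q - 2)*(q^3 + 7*q^2 + 16*q + 12) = (q - 2)*(q + 3)*(q^2 + 4*q + 4) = (q - 2)*(q + 2)*(q + 3)*(q + 2)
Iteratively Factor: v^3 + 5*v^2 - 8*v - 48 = (v + 4)*(v^2 + v - 12) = (v + 4)^2*(v - 3)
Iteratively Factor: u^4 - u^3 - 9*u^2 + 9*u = (u)*(u^3 - u^2 - 9*u + 9) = u*(u - 3)*(u^2 + 2*u - 3) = u*(u - 3)*(u - 1)*(u + 3)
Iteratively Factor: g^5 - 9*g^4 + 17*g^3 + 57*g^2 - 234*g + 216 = (g - 2)*(g^4 - 7*g^3 + 3*g^2 + 63*g - 108) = (g - 3)*(g - 2)*(g^3 - 4*g^2 - 9*g + 36) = (g - 3)*(g - 2)*(g + 3)*(g^2 - 7*g + 12) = (g - 4)*(g - 3)*(g - 2)*(g + 3)*(g - 3)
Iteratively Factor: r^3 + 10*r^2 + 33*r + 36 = (r + 3)*(r^2 + 7*r + 12) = (r + 3)^2*(r + 4)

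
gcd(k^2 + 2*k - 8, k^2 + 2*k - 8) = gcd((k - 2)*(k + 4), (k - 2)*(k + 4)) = k^2 + 2*k - 8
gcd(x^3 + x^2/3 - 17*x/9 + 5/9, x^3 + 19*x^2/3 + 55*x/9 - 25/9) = x^2 + 4*x/3 - 5/9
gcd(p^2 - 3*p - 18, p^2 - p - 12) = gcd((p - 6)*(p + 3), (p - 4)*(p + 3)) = p + 3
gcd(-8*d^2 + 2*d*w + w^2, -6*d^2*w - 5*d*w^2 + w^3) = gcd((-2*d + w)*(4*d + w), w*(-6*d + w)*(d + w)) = 1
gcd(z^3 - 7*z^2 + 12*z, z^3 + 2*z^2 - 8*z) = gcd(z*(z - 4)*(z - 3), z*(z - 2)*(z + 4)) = z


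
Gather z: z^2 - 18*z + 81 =z^2 - 18*z + 81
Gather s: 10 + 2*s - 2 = 2*s + 8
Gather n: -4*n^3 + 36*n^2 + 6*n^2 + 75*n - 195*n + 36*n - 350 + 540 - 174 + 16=-4*n^3 + 42*n^2 - 84*n + 32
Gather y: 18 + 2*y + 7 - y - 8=y + 17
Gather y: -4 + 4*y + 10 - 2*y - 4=2*y + 2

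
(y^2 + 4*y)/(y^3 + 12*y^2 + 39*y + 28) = y/(y^2 + 8*y + 7)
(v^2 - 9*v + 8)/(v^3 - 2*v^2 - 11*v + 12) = (v - 8)/(v^2 - v - 12)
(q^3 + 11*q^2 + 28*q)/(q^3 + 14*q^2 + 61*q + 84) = q/(q + 3)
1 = 1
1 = 1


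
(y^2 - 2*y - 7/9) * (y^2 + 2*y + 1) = y^4 - 34*y^2/9 - 32*y/9 - 7/9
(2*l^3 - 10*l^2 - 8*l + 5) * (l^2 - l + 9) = 2*l^5 - 12*l^4 + 20*l^3 - 77*l^2 - 77*l + 45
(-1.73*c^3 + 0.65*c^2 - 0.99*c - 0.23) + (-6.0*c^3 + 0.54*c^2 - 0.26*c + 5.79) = -7.73*c^3 + 1.19*c^2 - 1.25*c + 5.56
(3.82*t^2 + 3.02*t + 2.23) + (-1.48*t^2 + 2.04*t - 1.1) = 2.34*t^2 + 5.06*t + 1.13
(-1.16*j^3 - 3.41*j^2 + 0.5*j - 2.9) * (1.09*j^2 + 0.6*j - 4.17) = -1.2644*j^5 - 4.4129*j^4 + 3.3362*j^3 + 11.3587*j^2 - 3.825*j + 12.093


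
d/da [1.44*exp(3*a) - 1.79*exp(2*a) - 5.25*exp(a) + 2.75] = (4.32*exp(2*a) - 3.58*exp(a) - 5.25)*exp(a)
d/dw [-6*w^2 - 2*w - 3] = -12*w - 2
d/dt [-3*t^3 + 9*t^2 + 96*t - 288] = -9*t^2 + 18*t + 96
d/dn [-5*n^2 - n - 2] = -10*n - 1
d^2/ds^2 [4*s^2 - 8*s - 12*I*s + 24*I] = 8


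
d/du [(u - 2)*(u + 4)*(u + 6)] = 3*u^2 + 16*u + 4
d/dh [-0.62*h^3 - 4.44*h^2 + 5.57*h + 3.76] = -1.86*h^2 - 8.88*h + 5.57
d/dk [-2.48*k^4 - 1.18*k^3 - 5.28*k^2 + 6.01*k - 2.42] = -9.92*k^3 - 3.54*k^2 - 10.56*k + 6.01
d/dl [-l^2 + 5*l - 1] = 5 - 2*l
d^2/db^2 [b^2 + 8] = 2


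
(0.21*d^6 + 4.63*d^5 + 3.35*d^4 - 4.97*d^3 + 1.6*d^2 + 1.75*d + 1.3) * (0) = 0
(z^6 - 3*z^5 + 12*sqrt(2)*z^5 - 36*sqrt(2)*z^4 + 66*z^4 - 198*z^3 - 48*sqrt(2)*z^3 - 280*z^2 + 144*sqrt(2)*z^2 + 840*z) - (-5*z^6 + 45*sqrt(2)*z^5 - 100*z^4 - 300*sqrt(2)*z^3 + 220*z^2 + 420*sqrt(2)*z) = 6*z^6 - 33*sqrt(2)*z^5 - 3*z^5 - 36*sqrt(2)*z^4 + 166*z^4 - 198*z^3 + 252*sqrt(2)*z^3 - 500*z^2 + 144*sqrt(2)*z^2 - 420*sqrt(2)*z + 840*z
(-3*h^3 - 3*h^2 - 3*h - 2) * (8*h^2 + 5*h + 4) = -24*h^5 - 39*h^4 - 51*h^3 - 43*h^2 - 22*h - 8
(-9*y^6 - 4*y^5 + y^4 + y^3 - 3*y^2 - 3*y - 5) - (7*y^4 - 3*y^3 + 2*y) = -9*y^6 - 4*y^5 - 6*y^4 + 4*y^3 - 3*y^2 - 5*y - 5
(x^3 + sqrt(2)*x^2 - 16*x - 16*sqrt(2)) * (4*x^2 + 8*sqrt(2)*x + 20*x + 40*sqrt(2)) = 4*x^5 + 12*sqrt(2)*x^4 + 20*x^4 - 48*x^3 + 60*sqrt(2)*x^3 - 192*sqrt(2)*x^2 - 240*x^2 - 960*sqrt(2)*x - 256*x - 1280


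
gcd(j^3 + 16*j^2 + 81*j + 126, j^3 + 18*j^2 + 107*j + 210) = j^2 + 13*j + 42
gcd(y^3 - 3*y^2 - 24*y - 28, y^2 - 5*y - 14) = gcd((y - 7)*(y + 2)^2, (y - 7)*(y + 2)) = y^2 - 5*y - 14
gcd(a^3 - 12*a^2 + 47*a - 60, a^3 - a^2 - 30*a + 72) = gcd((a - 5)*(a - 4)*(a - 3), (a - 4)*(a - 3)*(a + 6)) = a^2 - 7*a + 12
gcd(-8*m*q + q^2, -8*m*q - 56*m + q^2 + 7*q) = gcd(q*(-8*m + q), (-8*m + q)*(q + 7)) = -8*m + q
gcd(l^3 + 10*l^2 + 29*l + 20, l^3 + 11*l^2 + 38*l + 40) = l^2 + 9*l + 20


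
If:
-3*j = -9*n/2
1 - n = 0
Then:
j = 3/2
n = 1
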